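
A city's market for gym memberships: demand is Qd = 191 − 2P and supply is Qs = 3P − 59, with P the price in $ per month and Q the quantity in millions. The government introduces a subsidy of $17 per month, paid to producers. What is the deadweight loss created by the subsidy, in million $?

Before the subsidy: set 191 − 2P = 3P − 59 → P* = $50, Q* = 91.
With a per-unit subsidy paid to producers, each receives P + 17 per unit sold, so supply becomes Qs = 3(P + 17) − 59.
Solving gives Q = 111.4 with consumers paying $39.8 and producers receiving $56.8 (the $17 wedge).
Quantity rises by |ΔQ| = |91 − 111.4| = 20.4.
DWL = ½ · t · |ΔQ| = ½ · 17 · 20.4 = $173.4.

Deadweight loss = $173.4 million.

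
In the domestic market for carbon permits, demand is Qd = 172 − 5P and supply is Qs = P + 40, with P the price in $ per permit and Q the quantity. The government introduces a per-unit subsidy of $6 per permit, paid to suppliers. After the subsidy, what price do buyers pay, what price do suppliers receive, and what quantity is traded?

Buyers pay $21; suppliers receive $27; quantity = 67.

Without the subsidy, 172 − 5P = P + 40 gives 6P = 132, so P* = $22 and Q* = 62.
With a per-unit subsidy paid to suppliers, each receives P + 6 per unit sold, so supply becomes Qs = (P + 6) + 40.
New equilibrium: buyers pay $21, suppliers receive $27, Q = 67. (Wedge: Pb − Ps = −6.)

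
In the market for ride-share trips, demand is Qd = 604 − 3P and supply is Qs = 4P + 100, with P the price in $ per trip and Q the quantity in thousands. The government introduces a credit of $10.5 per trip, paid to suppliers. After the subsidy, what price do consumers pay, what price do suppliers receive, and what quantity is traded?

Consumers pay $66; suppliers receive $76.5; quantity = 406.

Before the subsidy: set 604 − 3P = 4P + 100 → P* = $72, Q* = 388.
With a per-unit subsidy paid to suppliers, each receives P + 10.5 per unit sold, so supply becomes Qs = 4(P + 10.5) + 100.
Solving gives Q = 406 with consumers paying $66 and suppliers receiving $76.5 (the $10.5 wedge).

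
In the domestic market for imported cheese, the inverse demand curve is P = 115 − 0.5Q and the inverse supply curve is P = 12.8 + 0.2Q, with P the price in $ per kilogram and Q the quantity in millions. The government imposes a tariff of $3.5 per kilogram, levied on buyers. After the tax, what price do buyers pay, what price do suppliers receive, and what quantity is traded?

Rewrite in direct form: Qd = 230 − 2P and Qs = 5P − 64.
Without the tax, 230 − 2P = 5P − 64 gives 7P = 294, so P* = $42 and Q* = 146.
With the tax collected from buyers, demand (in seller-price terms) shifts: Qd = 230 − 2(P + 3.5).
New equilibrium: buyers pay $44.5, suppliers receive $41, Q = 141. (Wedge: Pb − Ps = 3.5.)

Buyers pay $44.5; suppliers receive $41; quantity = 141.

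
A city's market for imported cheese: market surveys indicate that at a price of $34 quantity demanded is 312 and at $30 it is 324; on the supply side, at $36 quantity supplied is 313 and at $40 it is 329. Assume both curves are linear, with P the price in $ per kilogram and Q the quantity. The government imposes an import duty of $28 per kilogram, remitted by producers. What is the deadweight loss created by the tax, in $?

Deadweight loss = $672.

Demand slope: (324 − 312)/(30 − 34) = -3, so Qd = 414 − 3P.
Supply slope: (329 − 313)/(40 − 36) = 4, so Qs = 4P + 169.
Before the tax: set 414 − 3P = 4P + 169 → P* = $35, Q* = 309.
With the tax collected from producers, supply shifts: Qs = 4(P − 28) + 169.
New equilibrium: buyers pay $51, producers receive $23, Q = 261. (Wedge: Pb − Ps = 28.)
Quantity falls by |ΔQ| = |309 − 261| = 48.
DWL = ½ · t · |ΔQ| = ½ · 28 · 48 = $672.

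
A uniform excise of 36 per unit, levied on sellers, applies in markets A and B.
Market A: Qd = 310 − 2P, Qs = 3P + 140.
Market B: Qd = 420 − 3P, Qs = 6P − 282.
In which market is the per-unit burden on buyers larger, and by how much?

Market A: pre-tax P* = 34, Q* = 242; post-tax Q = 198.8; per-unit burden on buyers = 21.6.
Market B: pre-tax P* = 78, Q* = 186; post-tax Q = 114; per-unit burden on buyers = 24.
Difference: 21.6 vs 24 → market B is larger by 2.4.

Market B, by 2.4.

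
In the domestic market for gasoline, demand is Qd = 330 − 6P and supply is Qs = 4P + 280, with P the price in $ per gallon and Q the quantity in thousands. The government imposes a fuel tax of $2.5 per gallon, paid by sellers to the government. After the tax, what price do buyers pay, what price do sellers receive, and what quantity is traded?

Before the tax: set 330 − 6P = 4P + 280 → P* = $5, Q* = 300.
With the tax collected from sellers, supply shifts: Qs = 4(P − 2.5) + 280.
New equilibrium: buyers pay $6, sellers receive $3.5, Q = 294. (Wedge: Pb − Ps = 2.5.)
The less price-elastic side of the market bears the larger share of a per-unit tax.

Buyers pay $6; sellers receive $3.5; quantity = 294.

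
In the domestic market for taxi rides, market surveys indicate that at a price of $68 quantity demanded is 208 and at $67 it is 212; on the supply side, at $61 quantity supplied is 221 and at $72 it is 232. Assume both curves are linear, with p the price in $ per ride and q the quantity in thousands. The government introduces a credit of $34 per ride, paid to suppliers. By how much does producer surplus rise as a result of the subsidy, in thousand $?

Producer surplus rises by $6462.72 thousand.

Demand slope: (212 − 208)/(67 − 68) = -4, so qd = 480 − 4p.
Supply slope: (232 − 221)/(72 − 61) = 1, so qs = p + 160.
Before the subsidy: set 480 − 4p = p + 160 → p* = $64, q* = 224.
With a per-unit subsidy paid to suppliers, each receives p + 34 per unit sold, so supply becomes qs = (p + 34) + 160.
Solving gives q = 251.2 with buyers paying $57.2 and suppliers receiving $91.2 (the $34 wedge).
ΔPS is the trapezoid between Q = 251.2 and Q = 224 of height $27.2: ½ · (224 + 251.2) · 27.2 = $6462.72.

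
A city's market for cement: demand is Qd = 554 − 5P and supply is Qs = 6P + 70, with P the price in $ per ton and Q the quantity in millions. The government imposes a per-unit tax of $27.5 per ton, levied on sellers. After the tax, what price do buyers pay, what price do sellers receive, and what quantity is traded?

Without the tax, 554 − 5P = 6P + 70 gives 11P = 484, so P* = $44 and Q* = 334.
With the tax collected from sellers, supply shifts: Qs = 6(P − 27.5) + 70.
New equilibrium: buyers pay $59, sellers receive $31.5, Q = 259. (Wedge: Pb − Ps = 27.5.)

Buyers pay $59; sellers receive $31.5; quantity = 259.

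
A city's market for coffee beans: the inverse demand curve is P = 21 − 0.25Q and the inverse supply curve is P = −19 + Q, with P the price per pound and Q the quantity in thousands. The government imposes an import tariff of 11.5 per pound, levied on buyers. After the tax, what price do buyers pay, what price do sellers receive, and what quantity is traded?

Buyers pay 15.3; sellers receive 3.8; quantity = 22.8.

Inverting to Q(P) form: Qd = 84 − 4P; Qs = P + 19.
Without the tax, 84 − 4P = P + 19 gives 5P = 65, so P* = 13 and Q* = 32.
With the tax collected from buyers, demand (in seller-price terms) shifts: Qd = 84 − 4(P + 11.5).
New equilibrium: buyers pay 15.3, sellers receive 3.8, Q = 22.8. (Wedge: Pb − Ps = 11.5.)
The less price-elastic side of the market bears the larger share of a per-unit tax.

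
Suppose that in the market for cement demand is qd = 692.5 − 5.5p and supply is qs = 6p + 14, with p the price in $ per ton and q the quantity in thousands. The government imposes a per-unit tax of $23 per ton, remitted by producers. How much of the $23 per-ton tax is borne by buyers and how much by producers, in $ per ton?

Without the tax, 692.5 − 5.5p = 6p + 14 gives 11.5p = 678.5, so p* = $59 and q* = 368.
With the tax collected from producers, supply shifts: qs = 6(p − 23) + 14.
New equilibrium: buyers pay $71, producers receive $48, q = 302. (Wedge: pb − ps = 23.)
Burden on buyers: $12; on producers: $11. (They sum to $23.)

Buyers bear $12 per ton; producers bear $11 per ton.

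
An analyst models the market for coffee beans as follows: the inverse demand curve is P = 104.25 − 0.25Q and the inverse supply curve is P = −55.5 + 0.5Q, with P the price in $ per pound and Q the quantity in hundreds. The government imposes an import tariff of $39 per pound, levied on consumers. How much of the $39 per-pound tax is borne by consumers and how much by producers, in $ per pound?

Consumers bear $13 per pound; producers bear $26 per pound.

Inverting to Q(P) form: Qd = 417 − 4P; Qs = 2P + 111.
Before the tax: set 417 − 4P = 2P + 111 → P* = $51, Q* = 213.
With the tax collected from consumers, demand (in seller-price terms) shifts: Qd = 417 − 4(P + 39).
New equilibrium: consumers pay $64, producers receive $25, Q = 161. (Wedge: Pb − Ps = 39.)
Burden on consumers: $13; on producers: $26. (They sum to $39.)
The less price-elastic side of the market bears the larger share of a per-unit tax.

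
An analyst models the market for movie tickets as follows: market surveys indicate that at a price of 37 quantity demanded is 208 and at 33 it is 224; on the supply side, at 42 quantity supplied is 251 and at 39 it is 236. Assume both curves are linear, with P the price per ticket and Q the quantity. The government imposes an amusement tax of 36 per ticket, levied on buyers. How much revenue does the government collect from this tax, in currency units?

Demand slope: (224 − 208)/(33 − 37) = -4, so Qd = 356 − 4P.
Supply slope: (236 − 251)/(39 − 42) = 5, so Qs = 5P + 41.
Without the tax, 356 − 4P = 5P + 41 gives 9P = 315, so P* = 35 and Q* = 216.
With the tax collected from buyers, demand (in seller-price terms) shifts: Qd = 356 − 4(P + 36).
New equilibrium: buyers pay 55, sellers receive 19, Q = 136. (Wedge: Pb − Ps = 36.)
Revenue = t · Q = 36 · 136 = 4896.

Tax revenue = 4896.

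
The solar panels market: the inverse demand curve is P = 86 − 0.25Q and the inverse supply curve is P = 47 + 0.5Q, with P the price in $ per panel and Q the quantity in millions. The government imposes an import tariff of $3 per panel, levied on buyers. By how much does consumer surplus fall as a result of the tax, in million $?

Consumer surplus falls by $50 million.

Inverting to Q(P) form: Qd = 344 − 4P; Qs = 2P − 94.
Without the tax, 344 − 4P = 2P − 94 gives 6P = 438, so P* = $73 and Q* = 52.
With the tax collected from buyers, demand (in seller-price terms) shifts: Qd = 344 − 4(P + 3).
New equilibrium: buyers pay $74, suppliers receive $71, Q = 48. (Wedge: Pb − Ps = 3.)
ΔCS is the trapezoid between Q = 48 and Q = 52 of height $1: ½ · (52 + 48) · 1 = $50.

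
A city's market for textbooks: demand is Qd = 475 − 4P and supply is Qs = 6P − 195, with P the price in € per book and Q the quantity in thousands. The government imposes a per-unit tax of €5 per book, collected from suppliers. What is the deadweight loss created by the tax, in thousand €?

Before the tax: set 475 − 4P = 6P − 195 → P* = €67, Q* = 207.
With the tax collected from suppliers, supply shifts: Qs = 6(P − 5) − 195.
Solving gives Q = 195 with consumers paying €70 and suppliers receiving €65 (the €5 wedge).
Quantity falls by |ΔQ| = |207 − 195| = 12.
DWL = ½ · t · |ΔQ| = ½ · 5 · 12 = €30.

Deadweight loss = €30 thousand.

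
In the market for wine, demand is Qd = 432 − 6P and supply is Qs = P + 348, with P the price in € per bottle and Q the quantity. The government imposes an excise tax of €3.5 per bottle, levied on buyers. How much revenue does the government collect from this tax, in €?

Tax revenue = €1249.5.

Before the tax: set 432 − 6P = P + 348 → P* = €12, Q* = 360.
With the tax collected from buyers, demand (in seller-price terms) shifts: Qd = 432 − 6(P + 3.5).
Solving gives Q = 357 with buyers paying €12.5 and sellers receiving €9 (the €3.5 wedge).
Revenue = t · Q = 3.5 · 357 = €1249.5.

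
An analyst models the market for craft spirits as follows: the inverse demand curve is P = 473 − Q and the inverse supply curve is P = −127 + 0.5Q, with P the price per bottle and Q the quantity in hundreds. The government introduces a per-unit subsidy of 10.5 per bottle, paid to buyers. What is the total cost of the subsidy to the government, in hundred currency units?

Inverting to Q(P) form: Qd = 473 − P; Qs = 2P + 254.
Without the subsidy, 473 − P = 2P + 254 gives 3P = 219, so P* = 73 and Q* = 400.
With a per-unit subsidy paid to buyers, each effectively pays P − 10.5, so demand becomes Qd = 473 − (P − 10.5).
Solving gives Q = 407 with buyers paying 66 and producers receiving 76.5 (the 10.5 wedge).
Outlay = t · Q = 10.5 · 407 = 4273.5.

Government outlay = 4273.5 hundred.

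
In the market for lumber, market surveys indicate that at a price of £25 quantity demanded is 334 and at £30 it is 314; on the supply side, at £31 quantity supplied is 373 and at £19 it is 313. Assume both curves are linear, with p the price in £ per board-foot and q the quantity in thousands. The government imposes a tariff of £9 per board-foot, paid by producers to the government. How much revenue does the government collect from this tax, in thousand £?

Demand slope: (314 − 334)/(30 − 25) = -4, so qd = 434 − 4p.
Supply slope: (313 − 373)/(19 − 31) = 5, so qs = 5p + 218.
Before the tax: set 434 − 4p = 5p + 218 → p* = £24, q* = 338.
With the tax collected from producers, supply shifts: qs = 5(p − 9) + 218.
Solving gives q = 318 with consumers paying £29 and producers receiving £20 (the £9 wedge).
Revenue = t · Q = 9 · 318 = £2862.

Tax revenue = £2862 thousand.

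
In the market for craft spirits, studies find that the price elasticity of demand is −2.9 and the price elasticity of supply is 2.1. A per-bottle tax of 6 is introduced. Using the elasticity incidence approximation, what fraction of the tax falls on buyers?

Buyers' share ≈ 0.42.

Incidence ratio: buyers' share ≈ εs / (εs + |εd|) = 2.1 / (2.1 + 2.9) = 0.42.
Supply is the less elastic side, so buyers bear the smaller share.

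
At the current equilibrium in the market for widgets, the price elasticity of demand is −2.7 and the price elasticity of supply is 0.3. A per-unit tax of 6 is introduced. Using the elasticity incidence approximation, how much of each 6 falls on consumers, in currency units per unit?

Incidence ratio: consumers' share ≈ εs / (εs + |εd|) = 0.3 / (0.3 + 2.7) = 0.1.
So consumers bear ≈ 0.1 × 6 = 0.6; producers bear 5.4.

Consumers bear ≈ 0.6 per unit.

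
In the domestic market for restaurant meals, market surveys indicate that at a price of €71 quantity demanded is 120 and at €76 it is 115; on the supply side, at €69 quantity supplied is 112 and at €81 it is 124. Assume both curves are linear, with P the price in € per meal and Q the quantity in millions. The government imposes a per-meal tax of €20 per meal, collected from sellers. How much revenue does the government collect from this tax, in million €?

Demand slope: (115 − 120)/(76 − 71) = -1, so Qd = 191 − P.
Supply slope: (124 − 112)/(81 − 69) = 1, so Qs = P + 43.
Without the tax, 191 − P = P + 43 gives 2P = 148, so P* = €74 and Q* = 117.
With the tax collected from sellers, supply shifts: Qs = (P − 20) + 43.
Solving gives Q = 107 with consumers paying €84 and sellers receiving €64 (the €20 wedge).
Revenue = t · Q = 20 · 107 = €2140.

Tax revenue = €2140 million.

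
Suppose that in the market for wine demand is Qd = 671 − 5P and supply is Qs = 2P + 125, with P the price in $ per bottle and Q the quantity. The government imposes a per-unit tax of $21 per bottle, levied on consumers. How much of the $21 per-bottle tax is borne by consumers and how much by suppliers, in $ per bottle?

Before the tax: set 671 − 5P = 2P + 125 → P* = $78, Q* = 281.
With the tax collected from consumers, demand (in seller-price terms) shifts: Qd = 671 − 5(P + 21).
Solving gives Q = 251 with consumers paying $84 and suppliers receiving $63 (the $21 wedge).
Burden on consumers: $6; on suppliers: $15. (They sum to $21.)

Consumers bear $6 per bottle; suppliers bear $15 per bottle.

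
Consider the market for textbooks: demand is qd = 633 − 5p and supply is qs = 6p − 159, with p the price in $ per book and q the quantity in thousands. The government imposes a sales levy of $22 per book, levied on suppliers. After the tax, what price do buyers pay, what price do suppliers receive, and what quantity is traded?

Buyers pay $84; suppliers receive $62; quantity = 213.

Before the tax: set 633 − 5p = 6p − 159 → p* = $72, q* = 273.
With the tax collected from suppliers, supply shifts: qs = 6(p − 22) − 159.
Solving gives q = 213 with buyers paying $84 and suppliers receiving $62 (the $22 wedge).
The less price-elastic side of the market bears the larger share of a per-unit tax.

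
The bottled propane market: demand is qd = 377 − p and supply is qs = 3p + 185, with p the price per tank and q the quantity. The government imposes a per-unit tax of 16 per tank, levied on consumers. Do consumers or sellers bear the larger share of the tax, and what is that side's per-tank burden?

Consumers bear the larger share: 12 per tank.

Before the tax: set 377 − p = 3p + 185 → p* = 48, q* = 329.
With the tax collected from consumers, demand (in seller-price terms) shifts: qd = 377 − (p + 16).
New equilibrium: consumers pay 60, sellers receive 44, q = 317. (Wedge: pb − ps = 16.)
Per-tank burden: consumers 12, sellers 4.
Consumers take the larger share because demand is less price-elastic here (demand slope 1 vs supply slope 3).
The less price-elastic side of the market bears the larger share of a per-unit tax.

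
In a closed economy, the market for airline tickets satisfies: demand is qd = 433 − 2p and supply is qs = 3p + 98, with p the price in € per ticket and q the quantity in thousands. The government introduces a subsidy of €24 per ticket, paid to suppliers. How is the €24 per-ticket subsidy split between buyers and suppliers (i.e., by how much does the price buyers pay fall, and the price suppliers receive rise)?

Buyers gain €14.4 per ticket; suppliers gain €9.6 per ticket.

Before the subsidy: set 433 − 2p = 3p + 98 → p* = €67, q* = 299.
With a per-unit subsidy paid to suppliers, each receives p + 24 per unit sold, so supply becomes qs = 3(p + 24) + 98.
Solving gives q = 327.8 with buyers paying €52.6 and suppliers receiving €76.6 (the €24 wedge).
Gain to buyers: €14.4; to suppliers: €9.6. (They sum to €24.)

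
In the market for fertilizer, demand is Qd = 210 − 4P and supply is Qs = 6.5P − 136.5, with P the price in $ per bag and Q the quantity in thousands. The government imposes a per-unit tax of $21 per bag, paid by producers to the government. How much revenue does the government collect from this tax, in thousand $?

Tax revenue = $546 thousand.

Before the tax: set 210 − 4P = 6.5P − 136.5 → P* = $33, Q* = 78.
With the tax collected from producers, supply shifts: Qs = 6.5(P − 21) − 136.5.
Solving gives Q = 26 with consumers paying $46 and producers receiving $25 (the $21 wedge).
Revenue = t · Q = 21 · 26 = $546.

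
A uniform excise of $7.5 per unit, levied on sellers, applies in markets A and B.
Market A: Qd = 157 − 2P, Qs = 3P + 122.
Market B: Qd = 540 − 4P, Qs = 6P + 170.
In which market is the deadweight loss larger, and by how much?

Market B, by $33.75.

Market A: pre-tax P* = $7, Q* = 143; post-tax Q = 134; deadweight loss = $33.75.
Market B: pre-tax P* = $37, Q* = 392; post-tax Q = 374; deadweight loss = $67.5.
Difference: $33.75 vs $67.5 → market B is larger by $33.75.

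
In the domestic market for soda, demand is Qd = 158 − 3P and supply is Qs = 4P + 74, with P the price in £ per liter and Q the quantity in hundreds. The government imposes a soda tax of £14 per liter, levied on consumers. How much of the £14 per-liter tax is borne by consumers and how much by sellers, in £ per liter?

Consumers bear £8 per liter; sellers bear £6 per liter.

Without the tax, 158 − 3P = 4P + 74 gives 7P = 84, so P* = £12 and Q* = 122.
With the tax collected from consumers, demand (in seller-price terms) shifts: Qd = 158 − 3(P + 14).
Solving gives Q = 98 with consumers paying £20 and sellers receiving £6 (the £14 wedge).
Burden on consumers: £8; on sellers: £6. (They sum to £14.)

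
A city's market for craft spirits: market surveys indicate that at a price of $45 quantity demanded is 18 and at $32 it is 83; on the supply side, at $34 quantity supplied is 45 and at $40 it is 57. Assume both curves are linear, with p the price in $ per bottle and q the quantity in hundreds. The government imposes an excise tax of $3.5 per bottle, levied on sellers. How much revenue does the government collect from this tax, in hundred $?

Demand slope: (83 − 18)/(32 − 45) = -5, so qd = 243 − 5p.
Supply slope: (57 − 45)/(40 − 34) = 2, so qs = 2p − 23.
Without the tax, 243 − 5p = 2p − 23 gives 7p = 266, so p* = $38 and q* = 53.
With the tax collected from sellers, supply shifts: qs = 2(p − 3.5) − 23.
New equilibrium: buyers pay $39, sellers receive $35.5, q = 48. (Wedge: pb − ps = 3.5.)
Revenue = t · Q = 3.5 · 48 = $168.

Tax revenue = $168 hundred.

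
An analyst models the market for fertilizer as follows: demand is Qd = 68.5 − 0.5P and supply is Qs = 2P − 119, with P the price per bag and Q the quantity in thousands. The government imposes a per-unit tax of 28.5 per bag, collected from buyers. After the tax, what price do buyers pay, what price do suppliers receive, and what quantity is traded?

Buyers pay 97.8; suppliers receive 69.3; quantity = 19.6.

Before the tax: set 68.5 − 0.5P = 2P − 119 → P* = 75, Q* = 31.
With the tax collected from buyers, demand (in seller-price terms) shifts: Qd = 68.5 − 0.5(P + 28.5).
Solving gives Q = 19.6 with buyers paying 97.8 and suppliers receiving 69.3 (the 28.5 wedge).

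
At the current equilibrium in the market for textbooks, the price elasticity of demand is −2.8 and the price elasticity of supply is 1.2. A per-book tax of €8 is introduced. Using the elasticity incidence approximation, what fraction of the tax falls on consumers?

Consumers' share ≈ 0.3.

Incidence ratio: consumers' share ≈ εs / (εs + |εd|) = 1.2 / (1.2 + 2.8) = 0.3.
Supply is the less elastic side, so consumers bear the smaller share.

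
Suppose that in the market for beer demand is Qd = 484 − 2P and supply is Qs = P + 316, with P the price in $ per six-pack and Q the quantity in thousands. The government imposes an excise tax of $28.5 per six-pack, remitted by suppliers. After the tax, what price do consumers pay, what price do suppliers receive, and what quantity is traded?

Consumers pay $65.5; suppliers receive $37; quantity = 353.

Before the tax: set 484 − 2P = P + 316 → P* = $56, Q* = 372.
With the tax collected from suppliers, supply shifts: Qs = (P − 28.5) + 316.
New equilibrium: consumers pay $65.5, suppliers receive $37, Q = 353. (Wedge: Pb − Ps = 28.5.)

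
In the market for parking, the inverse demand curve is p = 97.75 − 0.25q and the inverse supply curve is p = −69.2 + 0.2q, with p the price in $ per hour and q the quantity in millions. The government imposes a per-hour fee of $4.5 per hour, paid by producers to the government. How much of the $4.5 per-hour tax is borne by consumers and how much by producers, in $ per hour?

Rewrite in direct form: qd = 391 − 4p and qs = 5p + 346.
Before the tax: set 391 − 4p = 5p + 346 → p* = $5, q* = 371.
With the tax collected from producers, supply shifts: qs = 5(p − 4.5) + 346.
Solving gives q = 361 with consumers paying $7.5 and producers receiving $3 (the $4.5 wedge).
Burden on consumers: $2.5; on producers: $2. (They sum to $4.5.)
The less price-elastic side of the market bears the larger share of a per-unit tax.

Consumers bear $2.5 per hour; producers bear $2 per hour.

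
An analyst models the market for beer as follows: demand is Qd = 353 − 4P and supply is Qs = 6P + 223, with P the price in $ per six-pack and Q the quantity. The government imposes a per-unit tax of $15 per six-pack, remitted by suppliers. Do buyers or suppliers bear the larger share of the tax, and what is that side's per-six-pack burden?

Buyers bear the larger share: $9 per six-pack.

Before the tax: set 353 − 4P = 6P + 223 → P* = $13, Q* = 301.
With the tax collected from suppliers, supply shifts: Qs = 6(P − 15) + 223.
New equilibrium: buyers pay $22, suppliers receive $7, Q = 265. (Wedge: Pb − Ps = 15.)
Per-six-pack burden: buyers $9, suppliers $6.
Buyers take the larger share because demand is less price-elastic here (demand slope 4 vs supply slope 6).
The less price-elastic side of the market bears the larger share of a per-unit tax.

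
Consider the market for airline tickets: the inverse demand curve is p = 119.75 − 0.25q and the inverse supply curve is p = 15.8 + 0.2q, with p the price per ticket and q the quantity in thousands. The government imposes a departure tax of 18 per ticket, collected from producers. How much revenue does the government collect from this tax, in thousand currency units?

Inverting to q(p) form: qd = 479 − 4p; qs = 5p − 79.
Before the tax: set 479 − 4p = 5p − 79 → p* = 62, q* = 231.
With the tax collected from producers, supply shifts: qs = 5(p − 18) − 79.
New equilibrium: buyers pay 72, producers receive 54, q = 191. (Wedge: pb − ps = 18.)
Revenue = t · Q = 18 · 191 = 3438.

Tax revenue = 3438 thousand.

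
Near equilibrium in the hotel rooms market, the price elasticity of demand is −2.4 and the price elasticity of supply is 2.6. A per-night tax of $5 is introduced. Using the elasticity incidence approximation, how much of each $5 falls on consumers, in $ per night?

Incidence ratio: consumers' share ≈ εs / (εs + |εd|) = 2.6 / (2.6 + 2.4) = 0.52.
So consumers bear ≈ 0.52 × $5 = $2.6; sellers bear $2.4.

Consumers bear ≈ $2.6 per night.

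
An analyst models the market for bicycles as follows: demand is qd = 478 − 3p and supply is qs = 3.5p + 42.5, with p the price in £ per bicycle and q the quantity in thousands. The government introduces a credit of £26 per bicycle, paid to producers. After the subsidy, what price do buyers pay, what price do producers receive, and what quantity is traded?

Before the subsidy: set 478 − 3p = 3.5p + 42.5 → p* = £67, q* = 277.
With a per-unit subsidy paid to producers, each receives p + 26 per unit sold, so supply becomes qs = 3.5(p + 26) + 42.5.
New equilibrium: buyers pay £53, producers receive £79, q = 319. (Wedge: pb − ps = −26.)

Buyers pay £53; producers receive £79; quantity = 319.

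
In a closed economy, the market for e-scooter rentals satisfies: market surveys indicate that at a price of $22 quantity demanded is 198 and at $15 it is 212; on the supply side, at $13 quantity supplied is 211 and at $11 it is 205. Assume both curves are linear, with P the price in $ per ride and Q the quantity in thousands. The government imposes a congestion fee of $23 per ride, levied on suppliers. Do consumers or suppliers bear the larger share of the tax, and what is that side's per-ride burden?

Consumers bear the larger share: $13.8 per ride.

Demand slope: (212 − 198)/(15 − 22) = -2, so Qd = 242 − 2P.
Supply slope: (205 − 211)/(11 − 13) = 3, so Qs = 3P + 172.
Before the tax: set 242 − 2P = 3P + 172 → P* = $14, Q* = 214.
With the tax collected from suppliers, supply shifts: Qs = 3(P − 23) + 172.
New equilibrium: consumers pay $27.8, suppliers receive $4.8, Q = 186.4. (Wedge: Pb − Ps = 23.)
Per-ride burden: consumers $13.8, suppliers $9.2.
Consumers take the larger share because demand is less price-elastic here (demand slope 2 vs supply slope 3).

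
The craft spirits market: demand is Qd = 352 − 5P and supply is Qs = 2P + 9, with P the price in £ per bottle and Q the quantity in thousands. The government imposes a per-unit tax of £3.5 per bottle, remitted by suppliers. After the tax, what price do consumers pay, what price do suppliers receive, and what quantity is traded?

Consumers pay £50; suppliers receive £46.5; quantity = 102.

Before the tax: set 352 − 5P = 2P + 9 → P* = £49, Q* = 107.
With the tax collected from suppliers, supply shifts: Qs = 2(P − 3.5) + 9.
New equilibrium: consumers pay £50, suppliers receive £46.5, Q = 102. (Wedge: Pb − Ps = 3.5.)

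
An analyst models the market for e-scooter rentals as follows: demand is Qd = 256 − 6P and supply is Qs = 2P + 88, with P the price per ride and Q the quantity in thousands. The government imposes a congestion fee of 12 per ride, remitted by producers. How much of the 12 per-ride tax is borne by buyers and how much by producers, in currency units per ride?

Buyers bear 3 per ride; producers bear 9 per ride.

Without the tax, 256 − 6P = 2P + 88 gives 8P = 168, so P* = 21 and Q* = 130.
With the tax collected from producers, supply shifts: Qs = 2(P − 12) + 88.
Solving gives Q = 112 with buyers paying 24 and producers receiving 12 (the 12 wedge).
Burden on buyers: 3; on producers: 9. (They sum to 12.)
The less price-elastic side of the market bears the larger share of a per-unit tax.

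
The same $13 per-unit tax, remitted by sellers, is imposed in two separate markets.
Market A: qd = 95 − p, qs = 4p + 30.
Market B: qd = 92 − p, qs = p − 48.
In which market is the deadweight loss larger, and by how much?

Market A, by $25.35.

Market A: pre-tax p* = $13, q* = 82; post-tax q = 71.6; deadweight loss = $67.6.
Market B: pre-tax p* = $70, q* = 22; post-tax q = 15.5; deadweight loss = $42.25.
Difference: $67.6 vs $42.25 → market A is larger by $25.35.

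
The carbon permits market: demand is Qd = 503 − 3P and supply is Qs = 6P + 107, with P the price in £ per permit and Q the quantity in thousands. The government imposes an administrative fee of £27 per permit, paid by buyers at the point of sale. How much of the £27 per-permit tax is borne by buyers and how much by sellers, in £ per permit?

Without the tax, 503 − 3P = 6P + 107 gives 9P = 396, so P* = £44 and Q* = 371.
With the tax collected from buyers, demand (in seller-price terms) shifts: Qd = 503 − 3(P + 27).
New equilibrium: buyers pay £62, sellers receive £35, Q = 317. (Wedge: Pb − Ps = 27.)
Burden on buyers: £18; on sellers: £9. (They sum to £27.)

Buyers bear £18 per permit; sellers bear £9 per permit.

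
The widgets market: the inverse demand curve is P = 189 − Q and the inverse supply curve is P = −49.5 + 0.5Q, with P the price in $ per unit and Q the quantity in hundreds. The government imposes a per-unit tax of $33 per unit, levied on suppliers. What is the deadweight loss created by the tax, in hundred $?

Deadweight loss = $363 hundred.

Rewrite in direct form: Qd = 189 − P and Qs = 2P + 99.
Without the tax, 189 − P = 2P + 99 gives 3P = 90, so P* = $30 and Q* = 159.
With the tax collected from suppliers, supply shifts: Qs = 2(P − 33) + 99.
Solving gives Q = 137 with consumers paying $52 and suppliers receiving $19 (the $33 wedge).
Quantity falls by |ΔQ| = |159 − 137| = 22.
DWL = ½ · t · |ΔQ| = ½ · 33 · 22 = $363.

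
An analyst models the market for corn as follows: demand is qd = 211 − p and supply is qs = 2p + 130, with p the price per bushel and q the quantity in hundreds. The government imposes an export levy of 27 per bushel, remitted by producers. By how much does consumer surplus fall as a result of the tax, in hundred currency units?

Before the tax: set 211 − p = 2p + 130 → p* = 27, q* = 184.
With the tax collected from producers, supply shifts: qs = 2(p − 27) + 130.
New equilibrium: consumers pay 45, producers receive 18, q = 166. (Wedge: pb − ps = 27.)
ΔCS is the trapezoid between Q = 166 and Q = 184 of height 18: ½ · (184 + 166) · 18 = 3150.

Consumer surplus falls by 3150 hundred.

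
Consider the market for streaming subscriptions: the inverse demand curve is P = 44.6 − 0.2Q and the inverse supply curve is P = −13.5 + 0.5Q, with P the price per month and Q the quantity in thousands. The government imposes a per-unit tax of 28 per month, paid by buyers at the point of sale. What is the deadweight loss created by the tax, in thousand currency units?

Rewrite in direct form: Qd = 223 − 5P and Qs = 2P + 27.
Before the tax: set 223 − 5P = 2P + 27 → P* = 28, Q* = 83.
With the tax collected from buyers, demand (in seller-price terms) shifts: Qd = 223 − 5(P + 28).
Solving gives Q = 43 with buyers paying 36 and suppliers receiving 8 (the 28 wedge).
Quantity falls by |ΔQ| = |83 − 43| = 40.
DWL = ½ · t · |ΔQ| = ½ · 28 · 40 = 560.

Deadweight loss = 560 thousand.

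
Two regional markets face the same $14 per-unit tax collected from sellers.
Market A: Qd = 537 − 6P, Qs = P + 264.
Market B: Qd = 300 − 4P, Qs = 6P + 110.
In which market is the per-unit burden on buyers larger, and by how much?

Market A: pre-tax P* = $39, Q* = 303; post-tax Q = 291; per-unit burden on buyers = $2.
Market B: pre-tax P* = $19, Q* = 224; post-tax Q = 190.4; per-unit burden on buyers = $8.4.
Difference: $2 vs $8.4 → market B is larger by $6.4.

Market B, by $6.4.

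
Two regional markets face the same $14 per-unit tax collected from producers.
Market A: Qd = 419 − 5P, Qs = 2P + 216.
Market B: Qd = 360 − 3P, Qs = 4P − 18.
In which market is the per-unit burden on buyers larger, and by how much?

Market B, by $4.

Market A: pre-tax P* = $29, Q* = 274; post-tax Q = 254; per-unit burden on buyers = $4.
Market B: pre-tax P* = $54, Q* = 198; post-tax Q = 174; per-unit burden on buyers = $8.
Difference: $4 vs $8 → market B is larger by $4.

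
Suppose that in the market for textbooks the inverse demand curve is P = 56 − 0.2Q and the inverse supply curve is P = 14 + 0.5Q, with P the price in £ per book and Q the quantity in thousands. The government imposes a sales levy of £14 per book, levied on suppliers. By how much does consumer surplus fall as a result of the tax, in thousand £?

Consumer surplus falls by £200 thousand.

Rewrite in direct form: Qd = 280 − 5P and Qs = 2P − 28.
Without the tax, 280 − 5P = 2P − 28 gives 7P = 308, so P* = £44 and Q* = 60.
With the tax collected from suppliers, supply shifts: Qs = 2(P − 14) − 28.
Solving gives Q = 40 with consumers paying £48 and suppliers receiving £34 (the £14 wedge).
ΔCS is the trapezoid between Q = 40 and Q = 60 of height £4: ½ · (60 + 40) · 4 = £200.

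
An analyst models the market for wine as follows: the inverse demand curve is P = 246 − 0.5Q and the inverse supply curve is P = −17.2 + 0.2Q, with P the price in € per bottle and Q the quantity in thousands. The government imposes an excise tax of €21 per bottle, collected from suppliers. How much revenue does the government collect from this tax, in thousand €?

Inverting to Q(P) form: Qd = 492 − 2P; Qs = 5P + 86.
Before the tax: set 492 − 2P = 5P + 86 → P* = €58, Q* = 376.
With the tax collected from suppliers, supply shifts: Qs = 5(P − 21) + 86.
Solving gives Q = 346 with buyers paying €73 and suppliers receiving €52 (the €21 wedge).
Revenue = t · Q = 21 · 346 = €7266.

Tax revenue = €7266 thousand.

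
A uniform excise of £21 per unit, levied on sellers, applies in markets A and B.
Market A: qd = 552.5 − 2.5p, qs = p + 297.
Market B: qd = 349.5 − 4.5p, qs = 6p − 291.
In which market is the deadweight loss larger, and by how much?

Market B, by £409.5.

Market A: pre-tax p* = £73, q* = 370; post-tax q = 355; deadweight loss = £157.5.
Market B: pre-tax p* = £61, q* = 75; post-tax q = 21; deadweight loss = £567.
Difference: £157.5 vs £567 → market B is larger by £409.5.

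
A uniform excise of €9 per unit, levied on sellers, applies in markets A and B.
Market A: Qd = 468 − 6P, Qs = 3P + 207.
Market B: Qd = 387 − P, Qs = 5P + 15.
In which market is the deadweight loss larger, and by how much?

Market A: pre-tax P* = €29, Q* = 294; post-tax Q = 276; deadweight loss = €81.
Market B: pre-tax P* = €62, Q* = 325; post-tax Q = 317.5; deadweight loss = €33.75.
Difference: €81 vs €33.75 → market A is larger by €47.25.

Market A, by €47.25.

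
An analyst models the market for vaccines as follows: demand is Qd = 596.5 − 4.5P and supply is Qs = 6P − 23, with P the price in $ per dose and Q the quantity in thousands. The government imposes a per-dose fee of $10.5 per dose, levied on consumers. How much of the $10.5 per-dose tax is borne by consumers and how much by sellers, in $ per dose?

Consumers bear $6 per dose; sellers bear $4.5 per dose.

Without the tax, 596.5 − 4.5P = 6P − 23 gives 10.5P = 619.5, so P* = $59 and Q* = 331.
With the tax collected from consumers, demand (in seller-price terms) shifts: Qd = 596.5 − 4.5(P + 10.5).
Solving gives Q = 304 with consumers paying $65 and sellers receiving $54.5 (the $10.5 wedge).
Burden on consumers: $6; on sellers: $4.5. (They sum to $10.5.)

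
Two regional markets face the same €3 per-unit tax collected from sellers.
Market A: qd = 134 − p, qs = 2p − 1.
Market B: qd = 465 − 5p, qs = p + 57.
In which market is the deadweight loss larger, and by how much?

Market B, by €0.75.

Market A: pre-tax p* = €45, q* = 89; post-tax q = 87; deadweight loss = €3.
Market B: pre-tax p* = €68, q* = 125; post-tax q = 122.5; deadweight loss = €3.75.
Difference: €3 vs €3.75 → market B is larger by €0.75.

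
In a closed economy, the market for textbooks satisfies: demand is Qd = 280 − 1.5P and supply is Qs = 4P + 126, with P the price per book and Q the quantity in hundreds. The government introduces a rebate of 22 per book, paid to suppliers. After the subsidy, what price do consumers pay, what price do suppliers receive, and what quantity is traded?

Before the subsidy: set 280 − 1.5P = 4P + 126 → P* = 28, Q* = 238.
With a per-unit subsidy paid to suppliers, each receives P + 22 per unit sold, so supply becomes Qs = 4(P + 22) + 126.
Solving gives Q = 262 with consumers paying 12 and suppliers receiving 34 (the 22 wedge).

Consumers pay 12; suppliers receive 34; quantity = 262.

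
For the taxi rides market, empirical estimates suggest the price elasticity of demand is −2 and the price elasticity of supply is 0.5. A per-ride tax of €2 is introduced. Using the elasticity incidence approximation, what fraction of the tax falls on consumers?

Incidence ratio: consumers' share ≈ εs / (εs + |εd|) = 0.5 / (0.5 + 2) = 0.2.
Supply is the less elastic side, so consumers bear the smaller share.

Consumers' share ≈ 0.2.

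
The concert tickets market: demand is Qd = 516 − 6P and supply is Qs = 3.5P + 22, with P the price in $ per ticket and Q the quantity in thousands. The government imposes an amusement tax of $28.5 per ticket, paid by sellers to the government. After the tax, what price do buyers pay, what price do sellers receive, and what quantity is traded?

Buyers pay $62.5; sellers receive $34; quantity = 141.

Before the tax: set 516 − 6P = 3.5P + 22 → P* = $52, Q* = 204.
With the tax collected from sellers, supply shifts: Qs = 3.5(P − 28.5) + 22.
New equilibrium: buyers pay $62.5, sellers receive $34, Q = 141. (Wedge: Pb − Ps = 28.5.)
The less price-elastic side of the market bears the larger share of a per-unit tax.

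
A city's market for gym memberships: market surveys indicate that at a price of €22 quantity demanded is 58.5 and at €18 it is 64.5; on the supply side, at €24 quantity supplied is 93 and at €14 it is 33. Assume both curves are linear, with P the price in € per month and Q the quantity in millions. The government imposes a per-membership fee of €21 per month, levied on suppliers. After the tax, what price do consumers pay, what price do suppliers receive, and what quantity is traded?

Demand slope: (64.5 − 58.5)/(18 − 22) = -1.5, so Qd = 91.5 − 1.5P.
Supply slope: (33 − 93)/(14 − 24) = 6, so Qs = 6P − 51.
Before the tax: set 91.5 − 1.5P = 6P − 51 → P* = €19, Q* = 63.
With the tax collected from suppliers, supply shifts: Qs = 6(P − 21) − 51.
Solving gives Q = 37.8 with consumers paying €35.8 and suppliers receiving €14.8 (the €21 wedge).
The less price-elastic side of the market bears the larger share of a per-unit tax.

Consumers pay €35.8; suppliers receive €14.8; quantity = 37.8.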